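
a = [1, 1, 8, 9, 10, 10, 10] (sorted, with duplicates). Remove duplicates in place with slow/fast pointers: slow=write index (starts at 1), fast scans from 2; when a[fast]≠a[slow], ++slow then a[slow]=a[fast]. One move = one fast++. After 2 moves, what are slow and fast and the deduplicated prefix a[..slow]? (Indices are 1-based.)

slow=1 fast=2: a[fast]=1=a[slow] dup, fast++
slow=1 fast=3: a[fast]=8≠a[slow]=1 write a[2]=8, slow++,fast++

slow=2, fast=4, prefix=[1, 8]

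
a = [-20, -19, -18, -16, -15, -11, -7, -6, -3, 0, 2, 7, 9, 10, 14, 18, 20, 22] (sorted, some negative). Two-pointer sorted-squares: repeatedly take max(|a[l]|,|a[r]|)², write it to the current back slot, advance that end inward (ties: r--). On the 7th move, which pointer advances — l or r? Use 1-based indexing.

l

l=1 r=18: |-20|<=|22| out[18]=484, r--
l=1 r=17: |-20|<=|20| out[17]=400, r--
l=1 r=16: |-20|>|18| out[16]=400, l++
l=2 r=16: |-19|>|18| out[15]=361, l++
l=3 r=16: |-18|<=|18| out[14]=324, r--
l=3 r=15: |-18|>|14| out[13]=324, l++
l=4 r=15: |-16|>|14| out[12]=256, l++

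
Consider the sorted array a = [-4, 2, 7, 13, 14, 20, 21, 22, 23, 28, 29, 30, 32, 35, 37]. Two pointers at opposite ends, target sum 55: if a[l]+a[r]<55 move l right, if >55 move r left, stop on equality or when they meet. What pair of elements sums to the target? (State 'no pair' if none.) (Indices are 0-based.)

l=0 r=14: -4+37=33 <55, l++
l=1 r=14: 2+37=39 <55, l++
l=2 r=14: 7+37=44 <55, l++
l=3 r=14: 13+37=50 <55, l++
l=4 r=14: 14+37=51 <55, l++
l=5 r=14: 20+37=57 >55, r--
l=5 r=13: 20+35=55, found

(20, 35)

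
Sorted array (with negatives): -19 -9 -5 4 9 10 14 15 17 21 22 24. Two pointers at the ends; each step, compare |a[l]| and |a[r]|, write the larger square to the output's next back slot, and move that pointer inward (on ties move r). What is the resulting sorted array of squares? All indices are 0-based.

[16, 25, 81, 81, 100, 196, 225, 289, 361, 441, 484, 576]

l=0 r=11: |-19|<=|24| out[11]=576, r--
l=0 r=10: |-19|<=|22| out[10]=484, r--
l=0 r=9: |-19|<=|21| out[9]=441, r--
l=0 r=8: |-19|>|17| out[8]=361, l++
l=1 r=8: |-9|<=|17| out[7]=289, r--
l=1 r=7: |-9|<=|15| out[6]=225, r--
l=1 r=6: |-9|<=|14| out[5]=196, r--
l=1 r=5: |-9|<=|10| out[4]=100, r--
l=1 r=4: |-9|<=|9| out[3]=81, r--
l=1 r=3: |-9|>|4| out[2]=81, l++
l=2 r=3: |-5|>|4| out[1]=25, l++
l=3 r=3: |4|<=|4| out[0]=16, r--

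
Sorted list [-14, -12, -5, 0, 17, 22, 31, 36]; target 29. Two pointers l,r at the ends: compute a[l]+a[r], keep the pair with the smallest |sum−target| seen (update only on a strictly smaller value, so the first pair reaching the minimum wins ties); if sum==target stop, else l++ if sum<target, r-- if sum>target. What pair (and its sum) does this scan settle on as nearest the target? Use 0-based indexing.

pair (-5, 36) with sum 31 (|Δ|=2)

l=0 r=7: -14+36=22 d=7 *, l++
l=1 r=7: -12+36=24 d=5 *, l++
l=2 r=7: -5+36=31 d=2 *, r--
l=2 r=6: -5+31=26 d=3, l++
l=3 r=6: 0+31=31 d=2, r--
l=3 r=5: 0+22=22 d=7, l++
l=4 r=5: 17+22=39 d=10, r--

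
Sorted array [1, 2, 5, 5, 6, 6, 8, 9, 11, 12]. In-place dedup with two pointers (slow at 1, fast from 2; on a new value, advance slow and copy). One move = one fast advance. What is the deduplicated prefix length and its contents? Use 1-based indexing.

length 8; prefix = [1, 2, 5, 6, 8, 9, 11, 12]

slow=1 fast=2: a[fast]=2≠a[slow]=1 write a[2]=2, slow++,fast++
slow=2 fast=3: a[fast]=5≠a[slow]=2 write a[3]=5, slow++,fast++
slow=3 fast=4: a[fast]=5=a[slow] dup, fast++
slow=3 fast=5: a[fast]=6≠a[slow]=5 write a[4]=6, slow++,fast++
slow=4 fast=6: a[fast]=6=a[slow] dup, fast++
slow=4 fast=7: a[fast]=8≠a[slow]=6 write a[5]=8, slow++,fast++
slow=5 fast=8: a[fast]=9≠a[slow]=8 write a[6]=9, slow++,fast++
slow=6 fast=9: a[fast]=11≠a[slow]=9 write a[7]=11, slow++,fast++
slow=7 fast=10: a[fast]=12≠a[slow]=11 write a[8]=12, slow++,fast++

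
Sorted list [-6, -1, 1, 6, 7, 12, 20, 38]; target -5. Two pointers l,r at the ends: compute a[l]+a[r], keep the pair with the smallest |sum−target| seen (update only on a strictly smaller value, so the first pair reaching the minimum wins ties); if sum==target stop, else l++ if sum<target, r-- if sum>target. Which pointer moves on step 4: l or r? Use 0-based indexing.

r

l=0 r=7: -6+38=32 d=37 *, r--
l=0 r=6: -6+20=14 d=19 *, r--
l=0 r=5: -6+12=6 d=11 *, r--
l=0 r=4: -6+7=1 d=6 *, r--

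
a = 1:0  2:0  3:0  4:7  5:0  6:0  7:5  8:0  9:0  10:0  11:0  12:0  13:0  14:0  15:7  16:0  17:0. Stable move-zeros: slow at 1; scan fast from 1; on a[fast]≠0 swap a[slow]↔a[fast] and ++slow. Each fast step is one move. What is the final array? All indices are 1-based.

[7, 5, 7, 0, 0, 0, 0, 0, 0, 0, 0, 0, 0, 0, 0, 0, 0]

(s=1,f=1) a[fast]=0 → fast++
(s=1,f=2) a[fast]=0 → fast++
(s=1,f=3) a[fast]=0 → fast++
(s=1,f=4) a[fast]=7≠0 swap→a[1]=7 → slow++,fast++
(s=2,f=5) a[fast]=0 → fast++
(s=2,f=6) a[fast]=0 → fast++
(s=2,f=7) a[fast]=5≠0 swap→a[2]=5 → slow++,fast++
(s=3,f=8) a[fast]=0 → fast++
(s=3,f=9) a[fast]=0 → fast++
(s=3,f=10) a[fast]=0 → fast++
(s=3,f=11) a[fast]=0 → fast++
(s=3,f=12) a[fast]=0 → fast++
(s=3,f=13) a[fast]=0 → fast++
(s=3,f=14) a[fast]=0 → fast++
(s=3,f=15) a[fast]=7≠0 swap→a[3]=7 → slow++,fast++
(s=4,f=16) a[fast]=0 → fast++
(s=4,f=17) a[fast]=0 → fast++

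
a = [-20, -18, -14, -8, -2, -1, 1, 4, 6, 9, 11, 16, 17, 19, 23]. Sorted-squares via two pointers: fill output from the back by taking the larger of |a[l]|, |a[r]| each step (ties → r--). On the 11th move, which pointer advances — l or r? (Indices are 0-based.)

l=0 r=14: |-20|<=|23| out[14]=529, r--
l=0 r=13: |-20|>|19| out[13]=400, l++
l=1 r=13: |-18|<=|19| out[12]=361, r--
l=1 r=12: |-18|>|17| out[11]=324, l++
l=2 r=12: |-14|<=|17| out[10]=289, r--
l=2 r=11: |-14|<=|16| out[9]=256, r--
l=2 r=10: |-14|>|11| out[8]=196, l++
l=3 r=10: |-8|<=|11| out[7]=121, r--
l=3 r=9: |-8|<=|9| out[6]=81, r--
l=3 r=8: |-8|>|6| out[5]=64, l++
l=4 r=8: |-2|<=|6| out[4]=36, r--

r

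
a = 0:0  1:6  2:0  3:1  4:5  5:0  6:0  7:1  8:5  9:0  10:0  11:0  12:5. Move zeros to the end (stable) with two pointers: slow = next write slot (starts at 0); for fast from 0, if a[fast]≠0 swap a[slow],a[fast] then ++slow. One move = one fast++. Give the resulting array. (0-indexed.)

slow=0 fast=0: a[fast]=0, fast++
slow=0 fast=1: a[fast]=6≠0 swap→a[0]=6, slow++,fast++
slow=1 fast=2: a[fast]=0, fast++
slow=1 fast=3: a[fast]=1≠0 swap→a[1]=1, slow++,fast++
slow=2 fast=4: a[fast]=5≠0 swap→a[2]=5, slow++,fast++
slow=3 fast=5: a[fast]=0, fast++
slow=3 fast=6: a[fast]=0, fast++
slow=3 fast=7: a[fast]=1≠0 swap→a[3]=1, slow++,fast++
slow=4 fast=8: a[fast]=5≠0 swap→a[4]=5, slow++,fast++
slow=5 fast=9: a[fast]=0, fast++
slow=5 fast=10: a[fast]=0, fast++
slow=5 fast=11: a[fast]=0, fast++
slow=5 fast=12: a[fast]=5≠0 swap→a[5]=5, slow++,fast++

[6, 1, 5, 1, 5, 5, 0, 0, 0, 0, 0, 0, 0]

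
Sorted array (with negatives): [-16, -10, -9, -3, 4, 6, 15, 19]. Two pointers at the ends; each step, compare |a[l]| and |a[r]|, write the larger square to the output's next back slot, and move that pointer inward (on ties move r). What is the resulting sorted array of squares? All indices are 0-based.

[9, 16, 36, 81, 100, 225, 256, 361]

[0,7] |-16|<=|19| out[7]=361 → r--
[0,6] |-16|>|15| out[6]=256 → l++
[1,6] |-10|<=|15| out[5]=225 → r--
[1,5] |-10|>|6| out[4]=100 → l++
[2,5] |-9|>|6| out[3]=81 → l++
[3,5] |-3|<=|6| out[2]=36 → r--
[3,4] |-3|<=|4| out[1]=16 → r--
[3,3] |-3|<=|-3| out[0]=9 → r--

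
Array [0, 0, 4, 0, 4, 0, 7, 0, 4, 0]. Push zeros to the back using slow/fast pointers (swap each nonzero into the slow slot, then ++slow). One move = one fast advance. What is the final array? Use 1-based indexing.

(s=1,f=1) a[fast]=0 → fast++
(s=1,f=2) a[fast]=0 → fast++
(s=1,f=3) a[fast]=4≠0 swap→a[1]=4 → slow++,fast++
(s=2,f=4) a[fast]=0 → fast++
(s=2,f=5) a[fast]=4≠0 swap→a[2]=4 → slow++,fast++
(s=3,f=6) a[fast]=0 → fast++
(s=3,f=7) a[fast]=7≠0 swap→a[3]=7 → slow++,fast++
(s=4,f=8) a[fast]=0 → fast++
(s=4,f=9) a[fast]=4≠0 swap→a[4]=4 → slow++,fast++
(s=5,f=10) a[fast]=0 → fast++

[4, 4, 7, 4, 0, 0, 0, 0, 0, 0]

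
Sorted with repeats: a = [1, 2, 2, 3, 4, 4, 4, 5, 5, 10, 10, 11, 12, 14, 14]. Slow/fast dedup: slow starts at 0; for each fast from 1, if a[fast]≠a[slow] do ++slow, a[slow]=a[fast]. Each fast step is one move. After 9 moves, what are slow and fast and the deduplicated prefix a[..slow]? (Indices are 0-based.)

slow=0 fast=1: a[fast]=2≠a[slow]=1 write a[1]=2, slow++,fast++
slow=1 fast=2: a[fast]=2=a[slow] dup, fast++
slow=1 fast=3: a[fast]=3≠a[slow]=2 write a[2]=3, slow++,fast++
slow=2 fast=4: a[fast]=4≠a[slow]=3 write a[3]=4, slow++,fast++
slow=3 fast=5: a[fast]=4=a[slow] dup, fast++
slow=3 fast=6: a[fast]=4=a[slow] dup, fast++
slow=3 fast=7: a[fast]=5≠a[slow]=4 write a[4]=5, slow++,fast++
slow=4 fast=8: a[fast]=5=a[slow] dup, fast++
slow=4 fast=9: a[fast]=10≠a[slow]=5 write a[5]=10, slow++,fast++

slow=5, fast=10, prefix=[1, 2, 3, 4, 5, 10]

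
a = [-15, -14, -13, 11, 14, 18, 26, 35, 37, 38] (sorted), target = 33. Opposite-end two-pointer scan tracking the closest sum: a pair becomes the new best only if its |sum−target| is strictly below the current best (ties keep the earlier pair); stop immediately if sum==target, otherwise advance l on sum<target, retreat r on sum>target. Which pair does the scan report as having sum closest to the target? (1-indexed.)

pair (14, 18) with sum 32 (|Δ|=1)

[1,10] -15+38=23 d=10 * → l++
[2,10] -14+38=24 d=9 * → l++
[3,10] -13+38=25 d=8 * → l++
[4,10] 11+38=49 d=16 → r--
[4,9] 11+37=48 d=15 → r--
[4,8] 11+35=46 d=13 → r--
[4,7] 11+26=37 d=4 * → r--
[4,6] 11+18=29 d=4 → l++
[5,6] 14+18=32 d=1 * → l++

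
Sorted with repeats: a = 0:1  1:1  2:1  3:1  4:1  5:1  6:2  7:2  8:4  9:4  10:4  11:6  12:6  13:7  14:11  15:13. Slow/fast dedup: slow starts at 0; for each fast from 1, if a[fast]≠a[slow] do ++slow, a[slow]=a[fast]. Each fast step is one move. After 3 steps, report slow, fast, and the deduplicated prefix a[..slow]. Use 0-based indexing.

slow=0 fast=1: a[fast]=1=a[slow] dup, fast++
slow=0 fast=2: a[fast]=1=a[slow] dup, fast++
slow=0 fast=3: a[fast]=1=a[slow] dup, fast++

slow=0, fast=4, prefix=[1]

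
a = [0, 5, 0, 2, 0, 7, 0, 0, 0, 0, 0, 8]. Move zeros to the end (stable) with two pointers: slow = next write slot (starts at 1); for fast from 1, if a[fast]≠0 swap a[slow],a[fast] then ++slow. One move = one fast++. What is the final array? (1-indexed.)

[5, 2, 7, 8, 0, 0, 0, 0, 0, 0, 0, 0]

(s=1,f=1) a[fast]=0 → fast++
(s=1,f=2) a[fast]=5≠0 swap→a[1]=5 → slow++,fast++
(s=2,f=3) a[fast]=0 → fast++
(s=2,f=4) a[fast]=2≠0 swap→a[2]=2 → slow++,fast++
(s=3,f=5) a[fast]=0 → fast++
(s=3,f=6) a[fast]=7≠0 swap→a[3]=7 → slow++,fast++
(s=4,f=7) a[fast]=0 → fast++
(s=4,f=8) a[fast]=0 → fast++
(s=4,f=9) a[fast]=0 → fast++
(s=4,f=10) a[fast]=0 → fast++
(s=4,f=11) a[fast]=0 → fast++
(s=4,f=12) a[fast]=8≠0 swap→a[4]=8 → slow++,fast++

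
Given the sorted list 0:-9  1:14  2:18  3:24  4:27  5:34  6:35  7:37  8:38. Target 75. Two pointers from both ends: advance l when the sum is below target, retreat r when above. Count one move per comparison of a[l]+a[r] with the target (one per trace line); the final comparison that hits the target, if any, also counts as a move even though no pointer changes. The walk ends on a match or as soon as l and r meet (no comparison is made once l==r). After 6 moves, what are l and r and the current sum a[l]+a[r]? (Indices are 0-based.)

l=6, r=8, sum=73

[0,8] -9+38=29 <75 → l++
[1,8] 14+38=52 <75 → l++
[2,8] 18+38=56 <75 → l++
[3,8] 24+38=62 <75 → l++
[4,8] 27+38=65 <75 → l++
[5,8] 34+38=72 <75 → l++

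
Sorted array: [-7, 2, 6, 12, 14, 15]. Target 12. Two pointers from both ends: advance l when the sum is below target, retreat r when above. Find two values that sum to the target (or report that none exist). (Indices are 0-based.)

no pair

l=0 r=5: -7+15=8 <12, l++
l=1 r=5: 2+15=17 >12, r--
l=1 r=4: 2+14=16 >12, r--
l=1 r=3: 2+12=14 >12, r--
l=1 r=2: 2+6=8 <12, l++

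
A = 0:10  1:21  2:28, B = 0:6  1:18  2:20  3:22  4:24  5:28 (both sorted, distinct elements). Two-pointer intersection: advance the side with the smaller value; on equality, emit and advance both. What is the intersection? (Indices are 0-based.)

i=0 j=0: 10>6, j++
i=0 j=1: 10<18, i++
i=1 j=1: 21>18, j++
i=1 j=2: 21>20, j++
i=1 j=3: 21<22, i++
i=2 j=3: 28>22, j++
i=2 j=4: 28>24, j++
i=2 j=5: 28==28 emit, i++,j++

intersection = [28]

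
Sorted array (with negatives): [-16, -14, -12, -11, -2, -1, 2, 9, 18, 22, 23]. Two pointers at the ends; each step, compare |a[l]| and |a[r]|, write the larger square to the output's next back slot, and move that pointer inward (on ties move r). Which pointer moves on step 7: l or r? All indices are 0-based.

l

[0,10] |-16|<=|23| out[10]=529 → r--
[0,9] |-16|<=|22| out[9]=484 → r--
[0,8] |-16|<=|18| out[8]=324 → r--
[0,7] |-16|>|9| out[7]=256 → l++
[1,7] |-14|>|9| out[6]=196 → l++
[2,7] |-12|>|9| out[5]=144 → l++
[3,7] |-11|>|9| out[4]=121 → l++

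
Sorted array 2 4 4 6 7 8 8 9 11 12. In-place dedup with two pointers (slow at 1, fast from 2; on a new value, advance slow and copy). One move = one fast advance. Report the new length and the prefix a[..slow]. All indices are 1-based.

(s=1,f=2) a[fast]=4≠a[slow]=2 write a[2]=4 → slow++,fast++
(s=2,f=3) a[fast]=4=a[slow] dup → fast++
(s=2,f=4) a[fast]=6≠a[slow]=4 write a[3]=6 → slow++,fast++
(s=3,f=5) a[fast]=7≠a[slow]=6 write a[4]=7 → slow++,fast++
(s=4,f=6) a[fast]=8≠a[slow]=7 write a[5]=8 → slow++,fast++
(s=5,f=7) a[fast]=8=a[slow] dup → fast++
(s=5,f=8) a[fast]=9≠a[slow]=8 write a[6]=9 → slow++,fast++
(s=6,f=9) a[fast]=11≠a[slow]=9 write a[7]=11 → slow++,fast++
(s=7,f=10) a[fast]=12≠a[slow]=11 write a[8]=12 → slow++,fast++

length 8; prefix = [2, 4, 6, 7, 8, 9, 11, 12]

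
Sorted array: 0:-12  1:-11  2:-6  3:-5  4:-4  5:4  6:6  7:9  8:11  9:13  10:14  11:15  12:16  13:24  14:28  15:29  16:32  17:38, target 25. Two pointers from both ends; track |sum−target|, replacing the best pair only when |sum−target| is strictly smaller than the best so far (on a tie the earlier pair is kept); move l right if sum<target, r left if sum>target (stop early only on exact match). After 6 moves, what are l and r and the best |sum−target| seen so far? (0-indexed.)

l=0 r=17: -12+38=26 d=1 *, r--
l=0 r=16: -12+32=20 d=5, l++
l=1 r=16: -11+32=21 d=4, l++
l=2 r=16: -6+32=26 d=1, r--
l=2 r=15: -6+29=23 d=2, l++
l=3 r=15: -5+29=24 d=1, l++

l=4, r=15, best |Δ|=1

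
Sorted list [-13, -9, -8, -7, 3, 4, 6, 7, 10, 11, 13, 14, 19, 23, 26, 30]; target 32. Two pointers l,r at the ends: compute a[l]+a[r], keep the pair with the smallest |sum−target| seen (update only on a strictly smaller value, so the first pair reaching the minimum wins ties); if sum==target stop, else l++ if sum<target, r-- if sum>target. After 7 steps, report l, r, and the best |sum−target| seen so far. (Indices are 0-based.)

l=6, r=14, best |Δ|=1

l=0 r=15: -13+30=17 d=15 *, l++
l=1 r=15: -9+30=21 d=11 *, l++
l=2 r=15: -8+30=22 d=10 *, l++
l=3 r=15: -7+30=23 d=9 *, l++
l=4 r=15: 3+30=33 d=1 *, r--
l=4 r=14: 3+26=29 d=3, l++
l=5 r=14: 4+26=30 d=2, l++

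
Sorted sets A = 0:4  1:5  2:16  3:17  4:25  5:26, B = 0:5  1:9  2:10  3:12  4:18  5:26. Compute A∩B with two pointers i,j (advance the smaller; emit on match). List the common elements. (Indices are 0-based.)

intersection = [5, 26]

i=0 j=0: 4<5, i++
i=1 j=0: 5==5 emit, i++,j++
i=2 j=1: 16>9, j++
i=2 j=2: 16>10, j++
i=2 j=3: 16>12, j++
i=2 j=4: 16<18, i++
i=3 j=4: 17<18, i++
i=4 j=4: 25>18, j++
i=4 j=5: 25<26, i++
i=5 j=5: 26==26 emit, i++,j++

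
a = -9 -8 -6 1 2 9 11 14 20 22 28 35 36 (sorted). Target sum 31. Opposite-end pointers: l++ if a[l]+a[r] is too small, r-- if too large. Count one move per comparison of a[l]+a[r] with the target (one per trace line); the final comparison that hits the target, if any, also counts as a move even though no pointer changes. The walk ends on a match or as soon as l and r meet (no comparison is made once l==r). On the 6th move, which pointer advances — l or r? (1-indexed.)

l

[1,13] -9+36=27 <31 → l++
[2,13] -8+36=28 <31 → l++
[3,13] -6+36=30 <31 → l++
[4,13] 1+36=37 >31 → r--
[4,12] 1+35=36 >31 → r--
[4,11] 1+28=29 <31 → l++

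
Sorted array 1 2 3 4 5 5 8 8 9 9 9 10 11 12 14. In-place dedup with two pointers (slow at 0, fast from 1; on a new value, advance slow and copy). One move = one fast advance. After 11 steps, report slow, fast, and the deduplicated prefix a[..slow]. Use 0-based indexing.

slow=0 fast=1: a[fast]=2≠a[slow]=1 write a[1]=2, slow++,fast++
slow=1 fast=2: a[fast]=3≠a[slow]=2 write a[2]=3, slow++,fast++
slow=2 fast=3: a[fast]=4≠a[slow]=3 write a[3]=4, slow++,fast++
slow=3 fast=4: a[fast]=5≠a[slow]=4 write a[4]=5, slow++,fast++
slow=4 fast=5: a[fast]=5=a[slow] dup, fast++
slow=4 fast=6: a[fast]=8≠a[slow]=5 write a[5]=8, slow++,fast++
slow=5 fast=7: a[fast]=8=a[slow] dup, fast++
slow=5 fast=8: a[fast]=9≠a[slow]=8 write a[6]=9, slow++,fast++
slow=6 fast=9: a[fast]=9=a[slow] dup, fast++
slow=6 fast=10: a[fast]=9=a[slow] dup, fast++
slow=6 fast=11: a[fast]=10≠a[slow]=9 write a[7]=10, slow++,fast++

slow=7, fast=12, prefix=[1, 2, 3, 4, 5, 8, 9, 10]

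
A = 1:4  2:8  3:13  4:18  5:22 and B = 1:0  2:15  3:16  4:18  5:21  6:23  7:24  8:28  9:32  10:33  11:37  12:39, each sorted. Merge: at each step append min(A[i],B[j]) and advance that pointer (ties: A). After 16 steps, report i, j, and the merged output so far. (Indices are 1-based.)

i=6, j=12, merged so far=[0, 4, 8, 13, 15, 16, 18, 18, 21, 22, 23, 24, 28, 32, 33, 37]

[i=1,j=1] A[i]=4>B[j]=0 take 0 → j++
[i=1,j=2] A[i]=4<=B[j]=15 take 4 → i++
[i=2,j=2] A[i]=8<=B[j]=15 take 8 → i++
[i=3,j=2] A[i]=13<=B[j]=15 take 13 → i++
[i=4,j=2] A[i]=18>B[j]=15 take 15 → j++
[i=4,j=3] A[i]=18>B[j]=16 take 16 → j++
[i=4,j=4] A[i]=18<=B[j]=18 take 18 → i++
[i=5,j=4] A[i]=22>B[j]=18 take 18 → j++
[i=5,j=5] A[i]=22>B[j]=21 take 21 → j++
[i=5,j=6] A[i]=22<=B[j]=23 take 22 → i++
[i=6,j=6] A done, take B[j]=23 → j++
[i=6,j=7] A done, take B[j]=24 → j++
[i=6,j=8] A done, take B[j]=28 → j++
[i=6,j=9] A done, take B[j]=32 → j++
[i=6,j=10] A done, take B[j]=33 → j++
[i=6,j=11] A done, take B[j]=37 → j++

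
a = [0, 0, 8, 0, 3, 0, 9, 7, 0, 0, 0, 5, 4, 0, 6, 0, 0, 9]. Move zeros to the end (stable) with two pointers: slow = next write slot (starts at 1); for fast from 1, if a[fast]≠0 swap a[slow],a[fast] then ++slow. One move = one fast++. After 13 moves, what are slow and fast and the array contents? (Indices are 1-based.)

(s=1,f=1) a[fast]=0 → fast++
(s=1,f=2) a[fast]=0 → fast++
(s=1,f=3) a[fast]=8≠0 swap→a[1]=8 → slow++,fast++
(s=2,f=4) a[fast]=0 → fast++
(s=2,f=5) a[fast]=3≠0 swap→a[2]=3 → slow++,fast++
(s=3,f=6) a[fast]=0 → fast++
(s=3,f=7) a[fast]=9≠0 swap→a[3]=9 → slow++,fast++
(s=4,f=8) a[fast]=7≠0 swap→a[4]=7 → slow++,fast++
(s=5,f=9) a[fast]=0 → fast++
(s=5,f=10) a[fast]=0 → fast++
(s=5,f=11) a[fast]=0 → fast++
(s=5,f=12) a[fast]=5≠0 swap→a[5]=5 → slow++,fast++
(s=6,f=13) a[fast]=4≠0 swap→a[6]=4 → slow++,fast++

slow=7, fast=14, a=[8, 3, 9, 7, 5, 4, 0, 0, 0, 0, 0, 0, 0, 0, 6, 0, 0, 9]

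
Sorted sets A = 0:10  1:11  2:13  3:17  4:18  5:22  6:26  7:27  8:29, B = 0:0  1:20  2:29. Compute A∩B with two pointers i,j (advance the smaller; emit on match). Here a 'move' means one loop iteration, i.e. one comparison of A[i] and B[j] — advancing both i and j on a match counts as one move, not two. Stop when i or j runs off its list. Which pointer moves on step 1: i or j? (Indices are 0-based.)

i=0 j=0: 10>0, j++

j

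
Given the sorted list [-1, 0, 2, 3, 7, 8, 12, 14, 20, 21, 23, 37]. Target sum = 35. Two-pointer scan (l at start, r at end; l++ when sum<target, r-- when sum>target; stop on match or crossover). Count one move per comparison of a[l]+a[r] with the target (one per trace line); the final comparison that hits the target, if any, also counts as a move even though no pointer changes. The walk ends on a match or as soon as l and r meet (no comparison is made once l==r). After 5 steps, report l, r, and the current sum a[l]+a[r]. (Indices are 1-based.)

l=5, r=11, sum=30

l=1 r=12: -1+37=36 >35, r--
l=1 r=11: -1+23=22 <35, l++
l=2 r=11: 0+23=23 <35, l++
l=3 r=11: 2+23=25 <35, l++
l=4 r=11: 3+23=26 <35, l++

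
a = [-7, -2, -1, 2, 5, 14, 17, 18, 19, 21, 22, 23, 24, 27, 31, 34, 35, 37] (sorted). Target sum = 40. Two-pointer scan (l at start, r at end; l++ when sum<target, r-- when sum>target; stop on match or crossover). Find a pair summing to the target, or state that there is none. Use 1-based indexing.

(5, 35)

l=1 r=18: -7+37=30 <40, l++
l=2 r=18: -2+37=35 <40, l++
l=3 r=18: -1+37=36 <40, l++
l=4 r=18: 2+37=39 <40, l++
l=5 r=18: 5+37=42 >40, r--
l=5 r=17: 5+35=40, found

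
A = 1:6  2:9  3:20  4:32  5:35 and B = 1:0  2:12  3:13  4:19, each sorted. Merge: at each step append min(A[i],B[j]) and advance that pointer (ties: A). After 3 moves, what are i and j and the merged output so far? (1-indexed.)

i=3, j=2, merged so far=[0, 6, 9]

[i=1,j=1] A[i]=6>B[j]=0 take 0 → j++
[i=1,j=2] A[i]=6<=B[j]=12 take 6 → i++
[i=2,j=2] A[i]=9<=B[j]=12 take 9 → i++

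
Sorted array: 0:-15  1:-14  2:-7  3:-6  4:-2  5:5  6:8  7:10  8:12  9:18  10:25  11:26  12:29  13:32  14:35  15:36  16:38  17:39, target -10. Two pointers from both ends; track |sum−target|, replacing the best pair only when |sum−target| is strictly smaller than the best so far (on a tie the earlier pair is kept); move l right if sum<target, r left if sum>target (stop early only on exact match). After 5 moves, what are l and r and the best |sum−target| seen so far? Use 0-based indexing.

l=0 r=17: -15+39=24 d=34 *, r--
l=0 r=16: -15+38=23 d=33 *, r--
l=0 r=15: -15+36=21 d=31 *, r--
l=0 r=14: -15+35=20 d=30 *, r--
l=0 r=13: -15+32=17 d=27 *, r--

l=0, r=12, best |Δ|=27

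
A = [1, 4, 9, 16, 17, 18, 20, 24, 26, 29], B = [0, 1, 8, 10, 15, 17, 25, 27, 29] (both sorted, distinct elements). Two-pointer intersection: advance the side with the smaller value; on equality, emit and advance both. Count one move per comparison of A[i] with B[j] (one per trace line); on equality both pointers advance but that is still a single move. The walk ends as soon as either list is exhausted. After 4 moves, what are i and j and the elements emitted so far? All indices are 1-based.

i=3, j=4, emitted=[1]

i=1 j=1: 1>0, j++
i=1 j=2: 1==1 emit, i++,j++
i=2 j=3: 4<8, i++
i=3 j=3: 9>8, j++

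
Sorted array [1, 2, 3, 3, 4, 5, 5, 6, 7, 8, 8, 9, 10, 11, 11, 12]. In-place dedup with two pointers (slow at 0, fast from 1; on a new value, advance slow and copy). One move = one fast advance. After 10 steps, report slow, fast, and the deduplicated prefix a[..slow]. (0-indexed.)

slow=7, fast=11, prefix=[1, 2, 3, 4, 5, 6, 7, 8]

(s=0,f=1) a[fast]=2≠a[slow]=1 write a[1]=2 → slow++,fast++
(s=1,f=2) a[fast]=3≠a[slow]=2 write a[2]=3 → slow++,fast++
(s=2,f=3) a[fast]=3=a[slow] dup → fast++
(s=2,f=4) a[fast]=4≠a[slow]=3 write a[3]=4 → slow++,fast++
(s=3,f=5) a[fast]=5≠a[slow]=4 write a[4]=5 → slow++,fast++
(s=4,f=6) a[fast]=5=a[slow] dup → fast++
(s=4,f=7) a[fast]=6≠a[slow]=5 write a[5]=6 → slow++,fast++
(s=5,f=8) a[fast]=7≠a[slow]=6 write a[6]=7 → slow++,fast++
(s=6,f=9) a[fast]=8≠a[slow]=7 write a[7]=8 → slow++,fast++
(s=7,f=10) a[fast]=8=a[slow] dup → fast++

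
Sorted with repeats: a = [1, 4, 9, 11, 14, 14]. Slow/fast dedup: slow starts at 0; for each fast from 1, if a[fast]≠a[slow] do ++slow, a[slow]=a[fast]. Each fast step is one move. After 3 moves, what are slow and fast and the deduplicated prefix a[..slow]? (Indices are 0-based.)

slow=3, fast=4, prefix=[1, 4, 9, 11]

(s=0,f=1) a[fast]=4≠a[slow]=1 write a[1]=4 → slow++,fast++
(s=1,f=2) a[fast]=9≠a[slow]=4 write a[2]=9 → slow++,fast++
(s=2,f=3) a[fast]=11≠a[slow]=9 write a[3]=11 → slow++,fast++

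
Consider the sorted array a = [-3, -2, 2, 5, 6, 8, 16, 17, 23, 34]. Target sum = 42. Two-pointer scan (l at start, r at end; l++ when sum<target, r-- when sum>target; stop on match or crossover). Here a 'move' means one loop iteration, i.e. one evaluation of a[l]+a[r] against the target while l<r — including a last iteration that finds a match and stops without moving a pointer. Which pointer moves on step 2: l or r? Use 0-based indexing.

l=0 r=9: -3+34=31 <42, l++
l=1 r=9: -2+34=32 <42, l++

l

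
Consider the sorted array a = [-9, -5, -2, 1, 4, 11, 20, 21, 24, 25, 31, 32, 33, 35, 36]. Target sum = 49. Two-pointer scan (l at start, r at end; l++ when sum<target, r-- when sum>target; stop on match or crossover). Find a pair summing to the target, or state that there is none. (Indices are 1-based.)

l=1 r=15: -9+36=27 <49, l++
l=2 r=15: -5+36=31 <49, l++
l=3 r=15: -2+36=34 <49, l++
l=4 r=15: 1+36=37 <49, l++
l=5 r=15: 4+36=40 <49, l++
l=6 r=15: 11+36=47 <49, l++
l=7 r=15: 20+36=56 >49, r--
l=7 r=14: 20+35=55 >49, r--
l=7 r=13: 20+33=53 >49, r--
l=7 r=12: 20+32=52 >49, r--
l=7 r=11: 20+31=51 >49, r--
l=7 r=10: 20+25=45 <49, l++
l=8 r=10: 21+25=46 <49, l++
l=9 r=10: 24+25=49, found

(24, 25)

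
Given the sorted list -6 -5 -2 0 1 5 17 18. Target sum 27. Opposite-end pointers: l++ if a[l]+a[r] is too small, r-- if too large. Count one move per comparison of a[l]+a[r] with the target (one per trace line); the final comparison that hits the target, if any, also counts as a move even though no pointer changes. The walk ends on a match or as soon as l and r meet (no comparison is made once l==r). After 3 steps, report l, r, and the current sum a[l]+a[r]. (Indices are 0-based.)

l=3, r=7, sum=18

[0,7] -6+18=12 <27 → l++
[1,7] -5+18=13 <27 → l++
[2,7] -2+18=16 <27 → l++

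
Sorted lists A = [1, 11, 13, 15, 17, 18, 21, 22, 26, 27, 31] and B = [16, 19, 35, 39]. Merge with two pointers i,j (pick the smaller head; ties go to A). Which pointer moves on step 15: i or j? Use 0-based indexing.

[i=0,j=0] A[i]=1<=B[j]=16 take 1 → i++
[i=1,j=0] A[i]=11<=B[j]=16 take 11 → i++
[i=2,j=0] A[i]=13<=B[j]=16 take 13 → i++
[i=3,j=0] A[i]=15<=B[j]=16 take 15 → i++
[i=4,j=0] A[i]=17>B[j]=16 take 16 → j++
[i=4,j=1] A[i]=17<=B[j]=19 take 17 → i++
[i=5,j=1] A[i]=18<=B[j]=19 take 18 → i++
[i=6,j=1] A[i]=21>B[j]=19 take 19 → j++
[i=6,j=2] A[i]=21<=B[j]=35 take 21 → i++
[i=7,j=2] A[i]=22<=B[j]=35 take 22 → i++
[i=8,j=2] A[i]=26<=B[j]=35 take 26 → i++
[i=9,j=2] A[i]=27<=B[j]=35 take 27 → i++
[i=10,j=2] A[i]=31<=B[j]=35 take 31 → i++
[i=11,j=2] A done, take B[j]=35 → j++
[i=11,j=3] A done, take B[j]=39 → j++

j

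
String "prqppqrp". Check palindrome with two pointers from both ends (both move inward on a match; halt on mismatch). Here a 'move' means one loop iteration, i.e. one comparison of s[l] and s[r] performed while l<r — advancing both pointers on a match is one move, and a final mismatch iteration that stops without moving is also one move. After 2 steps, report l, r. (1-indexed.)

l=1 r=8: 'p'=='p', l++,r--
l=2 r=7: 'r'=='r', l++,r--

l=3, r=6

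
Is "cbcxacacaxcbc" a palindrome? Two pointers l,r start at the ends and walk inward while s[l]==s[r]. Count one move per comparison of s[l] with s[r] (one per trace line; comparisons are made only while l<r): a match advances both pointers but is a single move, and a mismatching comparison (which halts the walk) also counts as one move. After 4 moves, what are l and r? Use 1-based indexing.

l=5, r=9

[1,13] 'c'=='c' → l++,r--
[2,12] 'b'=='b' → l++,r--
[3,11] 'c'=='c' → l++,r--
[4,10] 'x'=='x' → l++,r--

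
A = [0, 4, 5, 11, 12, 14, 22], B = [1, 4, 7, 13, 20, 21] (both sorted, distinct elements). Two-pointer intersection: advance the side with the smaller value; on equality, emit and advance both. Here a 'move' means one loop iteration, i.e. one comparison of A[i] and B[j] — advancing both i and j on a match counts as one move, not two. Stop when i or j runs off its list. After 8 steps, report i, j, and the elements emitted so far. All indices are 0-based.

i=5, j=4, emitted=[4]

i=0 j=0: 0<1, i++
i=1 j=0: 4>1, j++
i=1 j=1: 4==4 emit, i++,j++
i=2 j=2: 5<7, i++
i=3 j=2: 11>7, j++
i=3 j=3: 11<13, i++
i=4 j=3: 12<13, i++
i=5 j=3: 14>13, j++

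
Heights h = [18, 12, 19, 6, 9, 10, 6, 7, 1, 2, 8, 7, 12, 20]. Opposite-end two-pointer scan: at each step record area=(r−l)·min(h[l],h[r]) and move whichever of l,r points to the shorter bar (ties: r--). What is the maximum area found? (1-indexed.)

max area = 234

l=1 r=14: min(18,20)*13=234 best=234 *, l++
l=2 r=14: min(12,20)*12=144 best=234, l++
l=3 r=14: min(19,20)*11=209 best=234, l++
l=4 r=14: min(6,20)*10=60 best=234, l++
l=5 r=14: min(9,20)*9=81 best=234, l++
l=6 r=14: min(10,20)*8=80 best=234, l++
l=7 r=14: min(6,20)*7=42 best=234, l++
l=8 r=14: min(7,20)*6=42 best=234, l++
l=9 r=14: min(1,20)*5=5 best=234, l++
l=10 r=14: min(2,20)*4=8 best=234, l++
l=11 r=14: min(8,20)*3=24 best=234, l++
l=12 r=14: min(7,20)*2=14 best=234, l++
l=13 r=14: min(12,20)*1=12 best=234, l++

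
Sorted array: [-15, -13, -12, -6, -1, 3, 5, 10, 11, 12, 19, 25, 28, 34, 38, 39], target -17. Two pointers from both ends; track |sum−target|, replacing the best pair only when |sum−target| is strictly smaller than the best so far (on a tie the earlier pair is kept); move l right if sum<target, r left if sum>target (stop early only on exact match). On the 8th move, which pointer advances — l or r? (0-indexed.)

r

l=0 r=15: -15+39=24 d=41 *, r--
l=0 r=14: -15+38=23 d=40 *, r--
l=0 r=13: -15+34=19 d=36 *, r--
l=0 r=12: -15+28=13 d=30 *, r--
l=0 r=11: -15+25=10 d=27 *, r--
l=0 r=10: -15+19=4 d=21 *, r--
l=0 r=9: -15+12=-3 d=14 *, r--
l=0 r=8: -15+11=-4 d=13 *, r--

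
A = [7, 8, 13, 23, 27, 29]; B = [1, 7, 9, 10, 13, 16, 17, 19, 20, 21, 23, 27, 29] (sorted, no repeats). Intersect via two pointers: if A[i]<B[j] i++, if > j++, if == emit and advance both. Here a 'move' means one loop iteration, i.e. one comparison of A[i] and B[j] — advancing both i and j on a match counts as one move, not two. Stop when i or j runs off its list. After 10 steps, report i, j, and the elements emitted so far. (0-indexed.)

i=3, j=9, emitted=[7, 13]

[i=0,j=0] 7>1 → j++
[i=0,j=1] 7==7 emit → i++,j++
[i=1,j=2] 8<9 → i++
[i=2,j=2] 13>9 → j++
[i=2,j=3] 13>10 → j++
[i=2,j=4] 13==13 emit → i++,j++
[i=3,j=5] 23>16 → j++
[i=3,j=6] 23>17 → j++
[i=3,j=7] 23>19 → j++
[i=3,j=8] 23>20 → j++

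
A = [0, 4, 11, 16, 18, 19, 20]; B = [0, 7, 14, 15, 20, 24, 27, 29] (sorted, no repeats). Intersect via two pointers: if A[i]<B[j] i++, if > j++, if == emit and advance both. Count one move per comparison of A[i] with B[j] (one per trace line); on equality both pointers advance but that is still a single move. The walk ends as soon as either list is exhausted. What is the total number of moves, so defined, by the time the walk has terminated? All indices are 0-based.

10 moves

[i=0,j=0] 0==0 emit → i++,j++
[i=1,j=1] 4<7 → i++
[i=2,j=1] 11>7 → j++
[i=2,j=2] 11<14 → i++
[i=3,j=2] 16>14 → j++
[i=3,j=3] 16>15 → j++
[i=3,j=4] 16<20 → i++
[i=4,j=4] 18<20 → i++
[i=5,j=4] 19<20 → i++
[i=6,j=4] 20==20 emit → i++,j++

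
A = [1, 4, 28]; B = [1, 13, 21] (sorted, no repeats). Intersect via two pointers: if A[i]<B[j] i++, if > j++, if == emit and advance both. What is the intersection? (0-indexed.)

intersection = [1]

i=0 j=0: 1==1 emit, i++,j++
i=1 j=1: 4<13, i++
i=2 j=1: 28>13, j++
i=2 j=2: 28>21, j++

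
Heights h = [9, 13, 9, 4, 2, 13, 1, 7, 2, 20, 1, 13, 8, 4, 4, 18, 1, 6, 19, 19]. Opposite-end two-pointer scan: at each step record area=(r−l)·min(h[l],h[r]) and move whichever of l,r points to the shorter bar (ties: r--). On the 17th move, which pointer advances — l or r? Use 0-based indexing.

r

[0,19] min(9,19)*19=171 best=171 * → l++
[1,19] min(13,19)*18=234 best=234 * → l++
[2,19] min(9,19)*17=153 best=234 → l++
[3,19] min(4,19)*16=64 best=234 → l++
[4,19] min(2,19)*15=30 best=234 → l++
[5,19] min(13,19)*14=182 best=234 → l++
[6,19] min(1,19)*13=13 best=234 → l++
[7,19] min(7,19)*12=84 best=234 → l++
[8,19] min(2,19)*11=22 best=234 → l++
[9,19] min(20,19)*10=190 best=234 → r--
[9,18] min(20,19)*9=171 best=234 → r--
[9,17] min(20,6)*8=48 best=234 → r--
[9,16] min(20,1)*7=7 best=234 → r--
[9,15] min(20,18)*6=108 best=234 → r--
[9,14] min(20,4)*5=20 best=234 → r--
[9,13] min(20,4)*4=16 best=234 → r--
[9,12] min(20,8)*3=24 best=234 → r--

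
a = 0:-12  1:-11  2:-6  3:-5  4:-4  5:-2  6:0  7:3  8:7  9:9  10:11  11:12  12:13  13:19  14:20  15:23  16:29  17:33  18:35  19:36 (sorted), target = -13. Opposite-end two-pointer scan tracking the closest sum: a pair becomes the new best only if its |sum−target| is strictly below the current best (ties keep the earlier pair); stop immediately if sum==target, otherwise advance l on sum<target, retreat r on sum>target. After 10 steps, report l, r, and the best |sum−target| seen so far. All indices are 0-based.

[0,19] -12+36=24 d=37 * → r--
[0,18] -12+35=23 d=36 * → r--
[0,17] -12+33=21 d=34 * → r--
[0,16] -12+29=17 d=30 * → r--
[0,15] -12+23=11 d=24 * → r--
[0,14] -12+20=8 d=21 * → r--
[0,13] -12+19=7 d=20 * → r--
[0,12] -12+13=1 d=14 * → r--
[0,11] -12+12=0 d=13 * → r--
[0,10] -12+11=-1 d=12 * → r--

l=0, r=9, best |Δ|=12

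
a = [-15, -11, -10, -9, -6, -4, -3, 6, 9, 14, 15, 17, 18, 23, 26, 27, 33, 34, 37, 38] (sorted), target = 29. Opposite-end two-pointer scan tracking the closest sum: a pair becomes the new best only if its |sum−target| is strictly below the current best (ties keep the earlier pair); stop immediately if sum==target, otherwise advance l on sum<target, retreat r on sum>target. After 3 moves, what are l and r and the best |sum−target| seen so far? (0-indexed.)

l=3, r=19, best |Δ|=1

l=0 r=19: -15+38=23 d=6 *, l++
l=1 r=19: -11+38=27 d=2 *, l++
l=2 r=19: -10+38=28 d=1 *, l++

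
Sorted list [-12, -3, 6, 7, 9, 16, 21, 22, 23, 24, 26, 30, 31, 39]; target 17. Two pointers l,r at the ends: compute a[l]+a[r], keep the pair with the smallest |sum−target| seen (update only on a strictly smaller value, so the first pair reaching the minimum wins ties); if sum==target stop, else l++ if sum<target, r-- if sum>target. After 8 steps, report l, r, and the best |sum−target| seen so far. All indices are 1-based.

l=1 r=14: -12+39=27 d=10 *, r--
l=1 r=13: -12+31=19 d=2 *, r--
l=1 r=12: -12+30=18 d=1 *, r--
l=1 r=11: -12+26=14 d=3, l++
l=2 r=11: -3+26=23 d=6, r--
l=2 r=10: -3+24=21 d=4, r--
l=2 r=9: -3+23=20 d=3, r--
l=2 r=8: -3+22=19 d=2, r--

l=2, r=7, best |Δ|=1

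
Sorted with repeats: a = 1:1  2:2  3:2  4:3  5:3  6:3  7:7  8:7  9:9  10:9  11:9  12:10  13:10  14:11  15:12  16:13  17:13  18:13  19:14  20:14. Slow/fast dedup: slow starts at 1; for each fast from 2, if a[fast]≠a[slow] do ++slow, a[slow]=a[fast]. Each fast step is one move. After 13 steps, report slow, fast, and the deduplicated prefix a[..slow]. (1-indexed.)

slow=7, fast=15, prefix=[1, 2, 3, 7, 9, 10, 11]

(s=1,f=2) a[fast]=2≠a[slow]=1 write a[2]=2 → slow++,fast++
(s=2,f=3) a[fast]=2=a[slow] dup → fast++
(s=2,f=4) a[fast]=3≠a[slow]=2 write a[3]=3 → slow++,fast++
(s=3,f=5) a[fast]=3=a[slow] dup → fast++
(s=3,f=6) a[fast]=3=a[slow] dup → fast++
(s=3,f=7) a[fast]=7≠a[slow]=3 write a[4]=7 → slow++,fast++
(s=4,f=8) a[fast]=7=a[slow] dup → fast++
(s=4,f=9) a[fast]=9≠a[slow]=7 write a[5]=9 → slow++,fast++
(s=5,f=10) a[fast]=9=a[slow] dup → fast++
(s=5,f=11) a[fast]=9=a[slow] dup → fast++
(s=5,f=12) a[fast]=10≠a[slow]=9 write a[6]=10 → slow++,fast++
(s=6,f=13) a[fast]=10=a[slow] dup → fast++
(s=6,f=14) a[fast]=11≠a[slow]=10 write a[7]=11 → slow++,fast++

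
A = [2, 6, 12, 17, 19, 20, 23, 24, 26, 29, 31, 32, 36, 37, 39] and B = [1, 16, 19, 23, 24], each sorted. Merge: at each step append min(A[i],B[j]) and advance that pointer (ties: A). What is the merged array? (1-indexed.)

[1, 2, 6, 12, 16, 17, 19, 19, 20, 23, 23, 24, 24, 26, 29, 31, 32, 36, 37, 39]

i=1 j=1: A[i]=2>B[j]=1 take 1, j++
i=1 j=2: A[i]=2<=B[j]=16 take 2, i++
i=2 j=2: A[i]=6<=B[j]=16 take 6, i++
i=3 j=2: A[i]=12<=B[j]=16 take 12, i++
i=4 j=2: A[i]=17>B[j]=16 take 16, j++
i=4 j=3: A[i]=17<=B[j]=19 take 17, i++
i=5 j=3: A[i]=19<=B[j]=19 take 19, i++
i=6 j=3: A[i]=20>B[j]=19 take 19, j++
i=6 j=4: A[i]=20<=B[j]=23 take 20, i++
i=7 j=4: A[i]=23<=B[j]=23 take 23, i++
i=8 j=4: A[i]=24>B[j]=23 take 23, j++
i=8 j=5: A[i]=24<=B[j]=24 take 24, i++
i=9 j=5: A[i]=26>B[j]=24 take 24, j++
i=9 j=6: B done, take A[i]=26, i++
i=10 j=6: B done, take A[i]=29, i++
i=11 j=6: B done, take A[i]=31, i++
i=12 j=6: B done, take A[i]=32, i++
i=13 j=6: B done, take A[i]=36, i++
i=14 j=6: B done, take A[i]=37, i++
i=15 j=6: B done, take A[i]=39, i++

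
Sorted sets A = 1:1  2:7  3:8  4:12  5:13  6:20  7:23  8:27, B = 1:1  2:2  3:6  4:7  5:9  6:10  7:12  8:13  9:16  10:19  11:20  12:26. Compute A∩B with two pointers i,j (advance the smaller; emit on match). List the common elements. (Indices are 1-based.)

intersection = [1, 7, 12, 13, 20]

i=1 j=1: 1==1 emit, i++,j++
i=2 j=2: 7>2, j++
i=2 j=3: 7>6, j++
i=2 j=4: 7==7 emit, i++,j++
i=3 j=5: 8<9, i++
i=4 j=5: 12>9, j++
i=4 j=6: 12>10, j++
i=4 j=7: 12==12 emit, i++,j++
i=5 j=8: 13==13 emit, i++,j++
i=6 j=9: 20>16, j++
i=6 j=10: 20>19, j++
i=6 j=11: 20==20 emit, i++,j++
i=7 j=12: 23<26, i++
i=8 j=12: 27>26, j++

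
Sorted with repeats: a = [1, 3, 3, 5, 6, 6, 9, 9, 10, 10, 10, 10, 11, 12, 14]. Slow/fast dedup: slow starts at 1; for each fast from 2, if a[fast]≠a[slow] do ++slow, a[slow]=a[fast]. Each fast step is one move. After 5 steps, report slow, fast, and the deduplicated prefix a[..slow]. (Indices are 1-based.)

(s=1,f=2) a[fast]=3≠a[slow]=1 write a[2]=3 → slow++,fast++
(s=2,f=3) a[fast]=3=a[slow] dup → fast++
(s=2,f=4) a[fast]=5≠a[slow]=3 write a[3]=5 → slow++,fast++
(s=3,f=5) a[fast]=6≠a[slow]=5 write a[4]=6 → slow++,fast++
(s=4,f=6) a[fast]=6=a[slow] dup → fast++

slow=4, fast=7, prefix=[1, 3, 5, 6]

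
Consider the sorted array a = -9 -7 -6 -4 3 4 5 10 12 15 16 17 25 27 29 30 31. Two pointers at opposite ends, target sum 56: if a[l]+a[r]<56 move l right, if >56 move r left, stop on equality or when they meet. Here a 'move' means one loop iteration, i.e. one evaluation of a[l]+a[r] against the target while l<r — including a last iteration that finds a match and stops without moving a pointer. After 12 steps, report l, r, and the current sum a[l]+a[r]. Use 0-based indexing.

l=0 r=16: -9+31=22 <56, l++
l=1 r=16: -7+31=24 <56, l++
l=2 r=16: -6+31=25 <56, l++
l=3 r=16: -4+31=27 <56, l++
l=4 r=16: 3+31=34 <56, l++
l=5 r=16: 4+31=35 <56, l++
l=6 r=16: 5+31=36 <56, l++
l=7 r=16: 10+31=41 <56, l++
l=8 r=16: 12+31=43 <56, l++
l=9 r=16: 15+31=46 <56, l++
l=10 r=16: 16+31=47 <56, l++
l=11 r=16: 17+31=48 <56, l++

l=12, r=16, sum=56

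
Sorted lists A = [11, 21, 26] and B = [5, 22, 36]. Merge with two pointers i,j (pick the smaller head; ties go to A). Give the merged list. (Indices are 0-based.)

[5, 11, 21, 22, 26, 36]

[i=0,j=0] A[i]=11>B[j]=5 take 5 → j++
[i=0,j=1] A[i]=11<=B[j]=22 take 11 → i++
[i=1,j=1] A[i]=21<=B[j]=22 take 21 → i++
[i=2,j=1] A[i]=26>B[j]=22 take 22 → j++
[i=2,j=2] A[i]=26<=B[j]=36 take 26 → i++
[i=3,j=2] A done, take B[j]=36 → j++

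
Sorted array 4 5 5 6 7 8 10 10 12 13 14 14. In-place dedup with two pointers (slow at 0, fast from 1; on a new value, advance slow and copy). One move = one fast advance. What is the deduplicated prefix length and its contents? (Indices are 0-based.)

length 9; prefix = [4, 5, 6, 7, 8, 10, 12, 13, 14]

slow=0 fast=1: a[fast]=5≠a[slow]=4 write a[1]=5, slow++,fast++
slow=1 fast=2: a[fast]=5=a[slow] dup, fast++
slow=1 fast=3: a[fast]=6≠a[slow]=5 write a[2]=6, slow++,fast++
slow=2 fast=4: a[fast]=7≠a[slow]=6 write a[3]=7, slow++,fast++
slow=3 fast=5: a[fast]=8≠a[slow]=7 write a[4]=8, slow++,fast++
slow=4 fast=6: a[fast]=10≠a[slow]=8 write a[5]=10, slow++,fast++
slow=5 fast=7: a[fast]=10=a[slow] dup, fast++
slow=5 fast=8: a[fast]=12≠a[slow]=10 write a[6]=12, slow++,fast++
slow=6 fast=9: a[fast]=13≠a[slow]=12 write a[7]=13, slow++,fast++
slow=7 fast=10: a[fast]=14≠a[slow]=13 write a[8]=14, slow++,fast++
slow=8 fast=11: a[fast]=14=a[slow] dup, fast++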